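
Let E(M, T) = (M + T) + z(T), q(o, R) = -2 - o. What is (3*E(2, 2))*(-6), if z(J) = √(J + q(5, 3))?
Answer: -72 - 18*I*√5 ≈ -72.0 - 40.249*I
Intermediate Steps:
z(J) = √(-7 + J) (z(J) = √(J + (-2 - 1*5)) = √(J + (-2 - 5)) = √(J - 7) = √(-7 + J))
E(M, T) = M + T + √(-7 + T) (E(M, T) = (M + T) + √(-7 + T) = M + T + √(-7 + T))
(3*E(2, 2))*(-6) = (3*(2 + 2 + √(-7 + 2)))*(-6) = (3*(2 + 2 + √(-5)))*(-6) = (3*(2 + 2 + I*√5))*(-6) = (3*(4 + I*√5))*(-6) = (12 + 3*I*√5)*(-6) = -72 - 18*I*√5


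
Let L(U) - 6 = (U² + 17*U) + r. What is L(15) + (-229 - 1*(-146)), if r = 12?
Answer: 415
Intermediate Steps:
L(U) = 18 + U² + 17*U (L(U) = 6 + ((U² + 17*U) + 12) = 6 + (12 + U² + 17*U) = 18 + U² + 17*U)
L(15) + (-229 - 1*(-146)) = (18 + 15² + 17*15) + (-229 - 1*(-146)) = (18 + 225 + 255) + (-229 + 146) = 498 - 83 = 415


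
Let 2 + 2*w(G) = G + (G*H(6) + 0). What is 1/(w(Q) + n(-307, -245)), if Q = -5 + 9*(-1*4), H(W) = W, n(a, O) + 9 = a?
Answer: -2/921 ≈ -0.0021716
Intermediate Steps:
n(a, O) = -9 + a
Q = -41 (Q = -5 + 9*(-4) = -5 - 36 = -41)
w(G) = -1 + 7*G/2 (w(G) = -1 + (G + (G*6 + 0))/2 = -1 + (G + (6*G + 0))/2 = -1 + (G + 6*G)/2 = -1 + (7*G)/2 = -1 + 7*G/2)
1/(w(Q) + n(-307, -245)) = 1/((-1 + (7/2)*(-41)) + (-9 - 307)) = 1/((-1 - 287/2) - 316) = 1/(-289/2 - 316) = 1/(-921/2) = -2/921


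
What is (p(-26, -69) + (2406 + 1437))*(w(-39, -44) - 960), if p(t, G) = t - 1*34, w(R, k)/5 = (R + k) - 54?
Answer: -6223035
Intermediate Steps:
w(R, k) = -270 + 5*R + 5*k (w(R, k) = 5*((R + k) - 54) = 5*(-54 + R + k) = -270 + 5*R + 5*k)
p(t, G) = -34 + t (p(t, G) = t - 34 = -34 + t)
(p(-26, -69) + (2406 + 1437))*(w(-39, -44) - 960) = ((-34 - 26) + (2406 + 1437))*((-270 + 5*(-39) + 5*(-44)) - 960) = (-60 + 3843)*((-270 - 195 - 220) - 960) = 3783*(-685 - 960) = 3783*(-1645) = -6223035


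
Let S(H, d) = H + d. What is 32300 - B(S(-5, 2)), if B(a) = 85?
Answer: 32215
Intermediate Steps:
32300 - B(S(-5, 2)) = 32300 - 1*85 = 32300 - 85 = 32215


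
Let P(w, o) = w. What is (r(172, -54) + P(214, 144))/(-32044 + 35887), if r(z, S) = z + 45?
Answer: 431/3843 ≈ 0.11215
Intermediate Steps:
r(z, S) = 45 + z
(r(172, -54) + P(214, 144))/(-32044 + 35887) = ((45 + 172) + 214)/(-32044 + 35887) = (217 + 214)/3843 = 431*(1/3843) = 431/3843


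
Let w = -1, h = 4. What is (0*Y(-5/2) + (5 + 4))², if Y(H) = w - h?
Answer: 81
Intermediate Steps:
Y(H) = -5 (Y(H) = -1 - 1*4 = -1 - 4 = -5)
(0*Y(-5/2) + (5 + 4))² = (0*(-5) + (5 + 4))² = (0 + 9)² = 9² = 81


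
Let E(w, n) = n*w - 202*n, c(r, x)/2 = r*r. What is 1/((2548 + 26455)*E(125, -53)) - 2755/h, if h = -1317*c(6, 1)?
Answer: 326085319289/11223486506232 ≈ 0.029054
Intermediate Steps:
c(r, x) = 2*r² (c(r, x) = 2*(r*r) = 2*r²)
E(w, n) = -202*n + n*w
h = -94824 (h = -2634*6² = -2634*36 = -1317*72 = -94824)
1/((2548 + 26455)*E(125, -53)) - 2755/h = 1/((2548 + 26455)*((-53*(-202 + 125)))) - 2755/(-94824) = 1/(29003*((-53*(-77)))) - 2755*(-1/94824) = (1/29003)/4081 + 2755/94824 = (1/29003)*(1/4081) + 2755/94824 = 1/118361243 + 2755/94824 = 326085319289/11223486506232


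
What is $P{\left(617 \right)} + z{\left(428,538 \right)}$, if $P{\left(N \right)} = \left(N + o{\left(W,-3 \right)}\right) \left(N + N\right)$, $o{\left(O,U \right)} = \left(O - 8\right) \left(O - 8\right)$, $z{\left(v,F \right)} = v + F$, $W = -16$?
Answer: $1473128$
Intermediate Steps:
$z{\left(v,F \right)} = F + v$
$o{\left(O,U \right)} = \left(-8 + O\right)^{2}$ ($o{\left(O,U \right)} = \left(-8 + O\right) \left(-8 + O\right) = \left(-8 + O\right)^{2}$)
$P{\left(N \right)} = 2 N \left(576 + N\right)$ ($P{\left(N \right)} = \left(N + \left(-8 - 16\right)^{2}\right) \left(N + N\right) = \left(N + \left(-24\right)^{2}\right) 2 N = \left(N + 576\right) 2 N = \left(576 + N\right) 2 N = 2 N \left(576 + N\right)$)
$P{\left(617 \right)} + z{\left(428,538 \right)} = 2 \cdot 617 \left(576 + 617\right) + \left(538 + 428\right) = 2 \cdot 617 \cdot 1193 + 966 = 1472162 + 966 = 1473128$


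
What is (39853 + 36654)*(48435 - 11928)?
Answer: 2793041049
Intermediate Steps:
(39853 + 36654)*(48435 - 11928) = 76507*36507 = 2793041049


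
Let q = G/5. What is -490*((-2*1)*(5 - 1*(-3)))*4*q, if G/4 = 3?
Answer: 75264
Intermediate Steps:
G = 12 (G = 4*3 = 12)
q = 12/5 ≈ 2.4000
-490*((-2*1)*(5 - 1*(-3)))*4*q = -490*((-2*1)*(5 - 1*(-3)))*4*12/5 = -490*-2*(5 + 3)*4*12/5 = -490*-2*8*4*12/5 = -490*(-16*4)*12/5 = -(-31360)*12/5 = -490*(-768/5) = 75264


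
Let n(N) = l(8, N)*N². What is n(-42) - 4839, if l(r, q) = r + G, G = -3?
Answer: 3981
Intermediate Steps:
l(r, q) = -3 + r (l(r, q) = r - 3 = -3 + r)
n(N) = 5*N² (n(N) = (-3 + 8)*N² = 5*N²)
n(-42) - 4839 = 5*(-42)² - 4839 = 5*1764 - 4839 = 8820 - 4839 = 3981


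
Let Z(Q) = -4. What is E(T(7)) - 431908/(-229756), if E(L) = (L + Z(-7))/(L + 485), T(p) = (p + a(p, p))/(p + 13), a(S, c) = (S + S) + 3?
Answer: 261687941/139634209 ≈ 1.8741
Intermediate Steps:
a(S, c) = 3 + 2*S (a(S, c) = 2*S + 3 = 3 + 2*S)
T(p) = (3 + 3*p)/(13 + p) (T(p) = (p + (3 + 2*p))/(p + 13) = (3 + 3*p)/(13 + p))
E(L) = (-4 + L)/(485 + L) (E(L) = (L - 4)/(L + 485) = (-4 + L)/(485 + L))
E(T(7)) - 431908/(-229756) = (-4 + 3*(1 + 7)/(13 + 7))/(485 + 3*(1 + 7)/(13 + 7)) - 431908/(-229756) = (-4 + 3*8/20)/(485 + 3*8/20) - 431908*(-1)/229756 = (-4 + 3*(1/20)*8)/(485 + 3*(1/20)*8) - 1*(-107977/57439) = (-4 + 6/5)/(485 + 6/5) + 107977/57439 = -14/5/(2431/5) + 107977/57439 = (5/2431)*(-14/5) + 107977/57439 = -14/2431 + 107977/57439 = 261687941/139634209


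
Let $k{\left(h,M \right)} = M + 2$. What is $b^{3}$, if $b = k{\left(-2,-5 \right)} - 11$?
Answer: $-2744$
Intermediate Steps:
$k{\left(h,M \right)} = 2 + M$
$b = -14$ ($b = \left(2 - 5\right) - 11 = -3 - 11 = -14$)
$b^{3} = \left(-14\right)^{3} = -2744$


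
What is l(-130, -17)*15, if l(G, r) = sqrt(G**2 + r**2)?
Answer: 15*sqrt(17189) ≈ 1966.6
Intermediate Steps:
l(-130, -17)*15 = sqrt((-130)**2 + (-17)**2)*15 = sqrt(16900 + 289)*15 = sqrt(17189)*15 = 15*sqrt(17189)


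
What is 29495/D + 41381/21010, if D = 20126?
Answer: 1046487/304645 ≈ 3.4351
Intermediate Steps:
29495/D + 41381/21010 = 29495/20126 + 41381/21010 = 29495*(1/20126) + 41381*(1/21010) = 85/58 + 41381/21010 = 1046487/304645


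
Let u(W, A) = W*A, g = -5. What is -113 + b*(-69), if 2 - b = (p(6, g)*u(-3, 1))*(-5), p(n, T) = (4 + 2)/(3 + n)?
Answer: 439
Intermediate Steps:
u(W, A) = A*W
p(n, T) = 6/(3 + n)
b = -8 (b = 2 - (6/(3 + 6))*(1*(-3))*(-5) = 2 - (6/9)*(-3)*(-5) = 2 - (6*(1/9))*(-3)*(-5) = 2 - (2/3)*(-3)*(-5) = 2 - (-2)*(-5) = 2 - 1*10 = 2 - 10 = -8)
-113 + b*(-69) = -113 - 8*(-69) = -113 + 552 = 439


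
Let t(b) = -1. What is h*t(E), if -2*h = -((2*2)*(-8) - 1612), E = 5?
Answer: 822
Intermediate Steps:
h = -822 (h = -(-1)*((2*2)*(-8) - 1612)/2 = -(-1)*(4*(-8) - 1612)/2 = -(-1)*(-32 - 1612)/2 = -(-1)*(-1644)/2 = -1/2*1644 = -822)
h*t(E) = -822*(-1) = 822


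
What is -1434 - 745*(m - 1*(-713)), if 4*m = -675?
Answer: -1627601/4 ≈ -4.0690e+5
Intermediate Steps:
m = -675/4 (m = (¼)*(-675) = -675/4 ≈ -168.75)
-1434 - 745*(m - 1*(-713)) = -1434 - 745*(-675/4 - 1*(-713)) = -1434 - 745*(-675/4 + 713) = -1434 - 745*2177/4 = -1434 - 1621865/4 = -1627601/4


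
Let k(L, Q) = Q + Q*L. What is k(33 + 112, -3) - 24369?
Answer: -24807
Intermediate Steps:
k(L, Q) = Q + L*Q
k(33 + 112, -3) - 24369 = -3*(1 + (33 + 112)) - 24369 = -3*(1 + 145) - 24369 = -3*146 - 24369 = -438 - 24369 = -24807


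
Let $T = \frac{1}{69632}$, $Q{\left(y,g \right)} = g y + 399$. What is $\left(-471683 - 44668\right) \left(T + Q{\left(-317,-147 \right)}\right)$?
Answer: $- \frac{1689792074514687}{69632} \approx -2.4267 \cdot 10^{10}$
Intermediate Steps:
$Q{\left(y,g \right)} = 399 + g y$
$T = \frac{1}{69632} \approx 1.4361 \cdot 10^{-5}$
$\left(-471683 - 44668\right) \left(T + Q{\left(-317,-147 \right)}\right) = \left(-471683 - 44668\right) \left(\frac{1}{69632} + \left(399 - -46599\right)\right) = - 516351 \left(\frac{1}{69632} + \left(399 + 46599\right)\right) = - 516351 \left(\frac{1}{69632} + 46998\right) = \left(-516351\right) \frac{3272564737}{69632} = - \frac{1689792074514687}{69632}$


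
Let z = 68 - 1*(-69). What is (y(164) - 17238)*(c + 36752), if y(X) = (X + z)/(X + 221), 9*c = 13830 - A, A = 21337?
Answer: -306466621267/495 ≈ -6.1912e+8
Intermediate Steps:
c = -7507/9 (c = (13830 - 1*21337)/9 = (13830 - 21337)/9 = (⅑)*(-7507) = -7507/9 ≈ -834.11)
z = 137 (z = 68 + 69 = 137)
y(X) = (137 + X)/(221 + X) (y(X) = (X + 137)/(X + 221) = (137 + X)/(221 + X))
(y(164) - 17238)*(c + 36752) = ((137 + 164)/(221 + 164) - 17238)*(-7507/9 + 36752) = (301/385 - 17238)*(323261/9) = ((1/385)*301 - 17238)*(323261/9) = (43/55 - 17238)*(323261/9) = -948047/55*323261/9 = -306466621267/495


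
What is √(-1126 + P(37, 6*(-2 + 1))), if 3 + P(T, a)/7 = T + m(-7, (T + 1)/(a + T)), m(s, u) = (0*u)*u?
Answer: 2*I*√222 ≈ 29.799*I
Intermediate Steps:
m(s, u) = 0 (m(s, u) = 0*u = 0)
P(T, a) = -21 + 7*T (P(T, a) = -21 + 7*(T + 0) = -21 + 7*T)
√(-1126 + P(37, 6*(-2 + 1))) = √(-1126 + (-21 + 7*37)) = √(-1126 + (-21 + 259)) = √(-1126 + 238) = √(-888) = 2*I*√222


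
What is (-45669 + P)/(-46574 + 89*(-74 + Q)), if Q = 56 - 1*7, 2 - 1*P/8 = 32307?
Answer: 304109/48799 ≈ 6.2319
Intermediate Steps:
P = -258440 (P = 16 - 8*32307 = 16 - 258456 = -258440)
Q = 49 (Q = 56 - 7 = 49)
(-45669 + P)/(-46574 + 89*(-74 + Q)) = (-45669 - 258440)/(-46574 + 89*(-74 + 49)) = -304109/(-46574 + 89*(-25)) = -304109/(-46574 - 2225) = -304109/(-48799) = -304109*(-1/48799) = 304109/48799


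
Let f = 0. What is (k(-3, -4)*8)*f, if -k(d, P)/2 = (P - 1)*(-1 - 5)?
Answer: 0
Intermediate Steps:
k(d, P) = -12 + 12*P (k(d, P) = -2*(P - 1)*(-1 - 5) = -2*(-1 + P)*(-6) = -2*(6 - 6*P) = -12 + 12*P)
(k(-3, -4)*8)*f = ((-12 + 12*(-4))*8)*0 = ((-12 - 48)*8)*0 = -60*8*0 = -480*0 = 0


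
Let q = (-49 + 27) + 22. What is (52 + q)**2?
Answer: 2704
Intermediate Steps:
q = 0 (q = -22 + 22 = 0)
(52 + q)**2 = (52 + 0)**2 = 52**2 = 2704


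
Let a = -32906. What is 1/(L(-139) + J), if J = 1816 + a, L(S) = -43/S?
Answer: -139/4321467 ≈ -3.2165e-5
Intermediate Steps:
J = -31090 (J = 1816 - 32906 = -31090)
1/(L(-139) + J) = 1/(-43/(-139) - 31090) = 1/(-43*(-1/139) - 31090) = 1/(43/139 - 31090) = 1/(-4321467/139) = -139/4321467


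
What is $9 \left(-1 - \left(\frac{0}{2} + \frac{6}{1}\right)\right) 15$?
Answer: $-945$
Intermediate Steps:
$9 \left(-1 - \left(\frac{0}{2} + \frac{6}{1}\right)\right) 15 = 9 \left(-1 - \left(0 \cdot \frac{1}{2} + 6 \cdot 1\right)\right) 15 = 9 \left(-1 - \left(0 + 6\right)\right) 15 = 9 \left(-1 - 6\right) 15 = 9 \left(-7\right) 15 = \left(-63\right) 15 = -945$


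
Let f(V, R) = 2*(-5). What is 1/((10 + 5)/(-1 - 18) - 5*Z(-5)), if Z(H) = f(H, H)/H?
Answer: -19/205 ≈ -0.092683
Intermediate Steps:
f(V, R) = -10
Z(H) = -10/H
1/((10 + 5)/(-1 - 18) - 5*Z(-5)) = 1/((10 + 5)/(-1 - 18) - (-50)/(-5)) = 1/(15/(-19) - (-50)*(-1)/5) = 1/(15*(-1/19) - 5*2) = 1/(-15/19 - 10) = 1/(-205/19) = -19/205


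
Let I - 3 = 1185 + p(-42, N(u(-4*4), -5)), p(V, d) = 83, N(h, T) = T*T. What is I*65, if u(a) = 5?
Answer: 82615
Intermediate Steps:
N(h, T) = T²
I = 1271 (I = 3 + (1185 + 83) = 3 + 1268 = 1271)
I*65 = 1271*65 = 82615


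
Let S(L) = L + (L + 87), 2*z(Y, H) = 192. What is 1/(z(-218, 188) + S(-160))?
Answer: -1/137 ≈ -0.0072993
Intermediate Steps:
z(Y, H) = 96 (z(Y, H) = (1/2)*192 = 96)
S(L) = 87 + 2*L (S(L) = L + (87 + L) = 87 + 2*L)
1/(z(-218, 188) + S(-160)) = 1/(96 + (87 + 2*(-160))) = 1/(96 + (87 - 320)) = 1/(96 - 233) = 1/(-137) = -1/137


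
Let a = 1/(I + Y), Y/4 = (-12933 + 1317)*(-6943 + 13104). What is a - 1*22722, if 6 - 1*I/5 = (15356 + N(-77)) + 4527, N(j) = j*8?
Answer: -6506694846499/286361009 ≈ -22722.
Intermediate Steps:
Y = -286264704 (Y = 4*((-12933 + 1317)*(-6943 + 13104)) = 4*(-11616*6161) = 4*(-71566176) = -286264704)
N(j) = 8*j
I = -96305 (I = 30 - 5*((15356 + 8*(-77)) + 4527) = 30 - 5*((15356 - 616) + 4527) = 30 - 5*(14740 + 4527) = 30 - 5*19267 = 30 - 96335 = -96305)
a = -1/286361009 (a = 1/(-96305 - 286264704) = 1/(-286361009) = -1/286361009 ≈ -3.4921e-9)
a - 1*22722 = -1/286361009 - 1*22722 = -1/286361009 - 22722 = -6506694846499/286361009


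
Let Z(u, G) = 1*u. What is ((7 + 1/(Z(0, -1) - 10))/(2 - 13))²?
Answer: 4761/12100 ≈ 0.39347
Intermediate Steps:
Z(u, G) = u
((7 + 1/(Z(0, -1) - 10))/(2 - 13))² = ((7 + 1/(0 - 10))/(2 - 13))² = ((7 + 1/(-10))/(-11))² = ((7 - ⅒)*(-1/11))² = ((69/10)*(-1/11))² = (-69/110)² = 4761/12100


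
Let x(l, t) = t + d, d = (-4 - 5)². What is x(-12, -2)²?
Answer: 6241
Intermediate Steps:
d = 81 (d = (-9)² = 81)
x(l, t) = 81 + t (x(l, t) = t + 81 = 81 + t)
x(-12, -2)² = (81 - 2)² = 79² = 6241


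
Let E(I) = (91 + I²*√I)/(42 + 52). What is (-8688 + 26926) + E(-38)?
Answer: 1714463/94 + 722*I*√38/47 ≈ 18239.0 + 94.696*I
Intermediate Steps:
E(I) = 91/94 + I^(5/2)/94 (E(I) = (91 + I^(5/2))/94 = (91 + I^(5/2))*(1/94) = 91/94 + I^(5/2)/94)
(-8688 + 26926) + E(-38) = (-8688 + 26926) + (91/94 + (-38)^(5/2)/94) = 18238 + (91/94 + (1444*I*√38)/94) = 18238 + (91/94 + 722*I*√38/47) = 1714463/94 + 722*I*√38/47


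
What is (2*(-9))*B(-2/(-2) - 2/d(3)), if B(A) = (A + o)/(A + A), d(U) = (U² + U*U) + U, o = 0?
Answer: -9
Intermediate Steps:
d(U) = U + 2*U² (d(U) = (U² + U²) + U = 2*U² + U = U + 2*U²)
B(A) = ½ (B(A) = (A + 0)/(A + A) = A/((2*A)) = A*(1/(2*A)) = ½)
(2*(-9))*B(-2/(-2) - 2/d(3)) = (2*(-9))*(½) = -18*½ = -9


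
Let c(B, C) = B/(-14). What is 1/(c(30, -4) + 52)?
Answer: 7/349 ≈ 0.020057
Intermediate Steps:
c(B, C) = -B/14 (c(B, C) = B*(-1/14) = -B/14)
1/(c(30, -4) + 52) = 1/(-1/14*30 + 52) = 1/(-15/7 + 52) = 1/(349/7) = 7/349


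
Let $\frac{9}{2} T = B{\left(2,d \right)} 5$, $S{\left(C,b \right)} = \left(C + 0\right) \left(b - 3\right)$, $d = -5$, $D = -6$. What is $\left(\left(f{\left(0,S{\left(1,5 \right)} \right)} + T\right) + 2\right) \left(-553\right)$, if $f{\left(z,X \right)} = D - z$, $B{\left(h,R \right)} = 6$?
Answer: $- \frac{4424}{3} \approx -1474.7$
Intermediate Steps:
$S{\left(C,b \right)} = C \left(-3 + b\right)$
$T = \frac{20}{3}$ ($T = \frac{2 \cdot 6 \cdot 5}{9} = \frac{2}{9} \cdot 30 = \frac{20}{3} \approx 6.6667$)
$f{\left(z,X \right)} = -6 - z$
$\left(\left(f{\left(0,S{\left(1,5 \right)} \right)} + T\right) + 2\right) \left(-553\right) = \left(\left(\left(-6 - 0\right) + \frac{20}{3}\right) + 2\right) \left(-553\right) = \left(\left(\left(-6 + 0\right) + \frac{20}{3}\right) + 2\right) \left(-553\right) = \left(\left(-6 + \frac{20}{3}\right) + 2\right) \left(-553\right) = \left(\frac{2}{3} + 2\right) \left(-553\right) = \frac{8}{3} \left(-553\right) = - \frac{4424}{3}$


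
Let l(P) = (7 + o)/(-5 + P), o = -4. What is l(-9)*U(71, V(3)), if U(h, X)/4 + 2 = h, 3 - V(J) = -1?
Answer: -414/7 ≈ -59.143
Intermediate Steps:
V(J) = 4 (V(J) = 3 - 1*(-1) = 3 + 1 = 4)
U(h, X) = -8 + 4*h
l(P) = 3/(-5 + P) (l(P) = (7 - 4)/(-5 + P) = 3/(-5 + P))
l(-9)*U(71, V(3)) = (3/(-5 - 9))*(-8 + 4*71) = (3/(-14))*(-8 + 284) = (3*(-1/14))*276 = -3/14*276 = -414/7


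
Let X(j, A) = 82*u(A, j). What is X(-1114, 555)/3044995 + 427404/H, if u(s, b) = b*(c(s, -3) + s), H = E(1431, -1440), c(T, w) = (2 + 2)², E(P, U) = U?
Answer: -4588510075/14615976 ≈ -313.94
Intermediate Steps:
c(T, w) = 16 (c(T, w) = 4² = 16)
H = -1440
u(s, b) = b*(16 + s)
X(j, A) = 82*j*(16 + A) (X(j, A) = 82*(j*(16 + A)) = 82*j*(16 + A))
X(-1114, 555)/3044995 + 427404/H = (82*(-1114)*(16 + 555))/3044995 + 427404/(-1440) = (82*(-1114)*571)*(1/3044995) + 427404*(-1/1440) = -52159708*1/3044995 - 35617/120 = -52159708/3044995 - 35617/120 = -4588510075/14615976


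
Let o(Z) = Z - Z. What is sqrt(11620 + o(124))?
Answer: 2*sqrt(2905) ≈ 107.80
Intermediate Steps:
o(Z) = 0
sqrt(11620 + o(124)) = sqrt(11620 + 0) = sqrt(11620) = 2*sqrt(2905)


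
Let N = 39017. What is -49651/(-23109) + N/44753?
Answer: 3123675056/1034197077 ≈ 3.0204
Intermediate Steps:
-49651/(-23109) + N/44753 = -49651/(-23109) + 39017/44753 = -49651*(-1/23109) + 39017*(1/44753) = 49651/23109 + 39017/44753 = 3123675056/1034197077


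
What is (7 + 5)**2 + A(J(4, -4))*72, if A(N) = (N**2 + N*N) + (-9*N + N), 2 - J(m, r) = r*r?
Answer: 36432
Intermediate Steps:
J(m, r) = 2 - r**2 (J(m, r) = 2 - r*r = 2 - r**2)
A(N) = -8*N + 2*N**2 (A(N) = (N**2 + N**2) - 8*N = 2*N**2 - 8*N = -8*N + 2*N**2)
(7 + 5)**2 + A(J(4, -4))*72 = (7 + 5)**2 + (2*(2 - 1*(-4)**2)*(-4 + (2 - 1*(-4)**2)))*72 = 12**2 + (2*(2 - 1*16)*(-4 + (2 - 1*16)))*72 = 144 + (2*(2 - 16)*(-4 + (2 - 16)))*72 = 144 + (2*(-14)*(-4 - 14))*72 = 144 + (2*(-14)*(-18))*72 = 144 + 504*72 = 144 + 36288 = 36432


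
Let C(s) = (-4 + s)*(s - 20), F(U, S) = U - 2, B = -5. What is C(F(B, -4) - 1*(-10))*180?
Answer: 3060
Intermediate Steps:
F(U, S) = -2 + U
C(s) = (-20 + s)*(-4 + s) (C(s) = (-4 + s)*(-20 + s) = (-20 + s)*(-4 + s))
C(F(B, -4) - 1*(-10))*180 = (80 + ((-2 - 5) - 1*(-10))² - 24*((-2 - 5) - 1*(-10)))*180 = (80 + (-7 + 10)² - 24*(-7 + 10))*180 = (80 + 3² - 24*3)*180 = (80 + 9 - 72)*180 = 17*180 = 3060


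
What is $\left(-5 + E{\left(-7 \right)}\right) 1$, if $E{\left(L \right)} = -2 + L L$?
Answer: $42$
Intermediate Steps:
$E{\left(L \right)} = -2 + L^{2}$
$\left(-5 + E{\left(-7 \right)}\right) 1 = \left(-5 - \left(2 - \left(-7\right)^{2}\right)\right) 1 = \left(-5 + \left(-2 + 49\right)\right) 1 = \left(-5 + 47\right) 1 = 42 \cdot 1 = 42$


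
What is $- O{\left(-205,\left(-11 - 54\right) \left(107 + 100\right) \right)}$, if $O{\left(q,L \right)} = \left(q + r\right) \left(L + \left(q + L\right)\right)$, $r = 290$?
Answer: $2304775$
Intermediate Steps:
$O{\left(q,L \right)} = \left(290 + q\right) \left(q + 2 L\right)$ ($O{\left(q,L \right)} = \left(q + 290\right) \left(L + \left(q + L\right)\right) = \left(290 + q\right) \left(L + \left(L + q\right)\right) = \left(290 + q\right) \left(q + 2 L\right)$)
$- O{\left(-205,\left(-11 - 54\right) \left(107 + 100\right) \right)} = - (\left(-205\right)^{2} + 290 \left(-205\right) + 580 \left(-11 - 54\right) \left(107 + 100\right) + 2 \left(-11 - 54\right) \left(107 + 100\right) \left(-205\right)) = - (42025 - 59450 + 580 \left(\left(-65\right) 207\right) + 2 \left(\left(-65\right) 207\right) \left(-205\right)) = - (42025 - 59450 + 580 \left(-13455\right) + 2 \left(-13455\right) \left(-205\right)) = - (42025 - 59450 - 7803900 + 5516550) = \left(-1\right) \left(-2304775\right) = 2304775$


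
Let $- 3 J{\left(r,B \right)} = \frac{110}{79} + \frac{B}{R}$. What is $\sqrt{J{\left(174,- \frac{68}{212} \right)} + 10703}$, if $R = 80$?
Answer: $\frac{\sqrt{75050339160035}}{83740} \approx 103.45$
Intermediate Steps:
$J{\left(r,B \right)} = - \frac{110}{237} - \frac{B}{240}$ ($J{\left(r,B \right)} = - \frac{\frac{110}{79} + \frac{B}{80}}{3} = - \frac{110}{237} - \frac{B}{240}$)
$\sqrt{J{\left(174,- \frac{68}{212} \right)} + 10703} = \sqrt{\left(- \frac{110}{237} - \frac{\left(-68\right) \frac{1}{212}}{240}\right) + 10703} = \sqrt{\left(- \frac{110}{237} - - \frac{17}{12720}\right) + 10703} = \sqrt{\left(- \frac{110}{237} + \frac{17}{12720}\right) + 10703} = \sqrt{- \frac{155019}{334960} + 10703} = \sqrt{\frac{3584921861}{334960}} = \frac{\sqrt{75050339160035}}{83740}$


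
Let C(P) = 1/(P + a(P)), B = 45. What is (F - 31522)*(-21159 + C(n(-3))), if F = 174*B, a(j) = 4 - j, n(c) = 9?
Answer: 501293105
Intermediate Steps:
C(P) = ¼ (C(P) = 1/(P + (4 - P)) = 1/4 = ¼)
F = 7830 (F = 174*45 = 7830)
(F - 31522)*(-21159 + C(n(-3))) = (7830 - 31522)*(-21159 + ¼) = -23692*(-84635/4) = 501293105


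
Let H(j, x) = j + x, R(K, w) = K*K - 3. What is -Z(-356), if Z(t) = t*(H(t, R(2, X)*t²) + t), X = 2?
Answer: 44864544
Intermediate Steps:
R(K, w) = -3 + K² (R(K, w) = K² - 3 = -3 + K²)
Z(t) = t*(t² + 2*t) (Z(t) = t*((t + (-3 + 2²)*t²) + t) = t*((t + (-3 + 4)*t²) + t) = t*((t + 1*t²) + t) = t*((t + t²) + t) = t*(t² + 2*t))
-Z(-356) = -(-356)²*(2 - 356) = -126736*(-354) = -1*(-44864544) = 44864544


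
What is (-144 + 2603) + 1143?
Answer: 3602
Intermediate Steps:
(-144 + 2603) + 1143 = 2459 + 1143 = 3602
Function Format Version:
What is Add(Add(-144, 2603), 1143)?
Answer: 3602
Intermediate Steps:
Add(Add(-144, 2603), 1143) = Add(2459, 1143) = 3602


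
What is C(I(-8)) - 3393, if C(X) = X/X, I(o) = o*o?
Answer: -3392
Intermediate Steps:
I(o) = o**2
C(X) = 1
C(I(-8)) - 3393 = 1 - 3393 = -3392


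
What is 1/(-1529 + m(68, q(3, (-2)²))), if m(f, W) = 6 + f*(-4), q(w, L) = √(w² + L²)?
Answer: -1/1795 ≈ -0.00055710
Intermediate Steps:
q(w, L) = √(L² + w²)
m(f, W) = 6 - 4*f
1/(-1529 + m(68, q(3, (-2)²))) = 1/(-1529 + (6 - 4*68)) = 1/(-1529 + (6 - 272)) = 1/(-1529 - 266) = 1/(-1795) = -1/1795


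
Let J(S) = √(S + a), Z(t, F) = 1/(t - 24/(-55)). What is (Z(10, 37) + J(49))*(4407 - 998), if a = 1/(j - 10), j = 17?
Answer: 26785/82 + 974*√602 ≈ 24224.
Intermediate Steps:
Z(t, F) = 1/(24/55 + t) (Z(t, F) = 1/(t - 24*(-1/55)) = 1/(t + 24/55) = 1/(24/55 + t))
a = ⅐ (a = 1/(17 - 10) = 1/7 = ⅐ ≈ 0.14286)
J(S) = √(⅐ + S) (J(S) = √(S + ⅐) = √(⅐ + S))
(Z(10, 37) + J(49))*(4407 - 998) = (55/(24 + 55*10) + √(7 + 49*49)/7)*(4407 - 998) = (55/(24 + 550) + √(7 + 2401)/7)*3409 = (55/574 + √2408/7)*3409 = (55*(1/574) + (2*√602)/7)*3409 = (55/574 + 2*√602/7)*3409 = 26785/82 + 974*√602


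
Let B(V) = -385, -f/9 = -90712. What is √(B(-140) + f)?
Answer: √816023 ≈ 903.34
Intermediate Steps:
f = 816408 (f = -9*(-90712) = 816408)
√(B(-140) + f) = √(-385 + 816408) = √816023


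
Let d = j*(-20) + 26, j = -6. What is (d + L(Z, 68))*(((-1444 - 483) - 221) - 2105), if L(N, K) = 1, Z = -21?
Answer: -625191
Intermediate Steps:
d = 146 (d = -6*(-20) + 26 = 120 + 26 = 146)
(d + L(Z, 68))*(((-1444 - 483) - 221) - 2105) = (146 + 1)*(((-1444 - 483) - 221) - 2105) = 147*((-1927 - 221) - 2105) = 147*(-2148 - 2105) = 147*(-4253) = -625191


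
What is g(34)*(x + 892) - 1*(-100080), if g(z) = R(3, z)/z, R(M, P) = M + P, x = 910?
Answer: 102041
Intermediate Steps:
g(z) = (3 + z)/z
g(34)*(x + 892) - 1*(-100080) = ((3 + 34)/34)*(910 + 892) - 1*(-100080) = ((1/34)*37)*1802 + 100080 = (37/34)*1802 + 100080 = 1961 + 100080 = 102041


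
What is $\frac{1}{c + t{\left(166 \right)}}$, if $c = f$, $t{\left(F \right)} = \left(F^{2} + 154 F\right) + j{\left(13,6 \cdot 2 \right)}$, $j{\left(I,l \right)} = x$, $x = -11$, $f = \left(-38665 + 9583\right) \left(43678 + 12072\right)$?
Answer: $- \frac{1}{1621268391} \approx -6.168 \cdot 10^{-10}$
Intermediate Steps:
$f = -1621321500$ ($f = \left(-29082\right) 55750 = -1621321500$)
$j{\left(I,l \right)} = -11$
$t{\left(F \right)} = -11 + F^{2} + 154 F$ ($t{\left(F \right)} = \left(F^{2} + 154 F\right) - 11 = -11 + F^{2} + 154 F$)
$c = -1621321500$
$\frac{1}{c + t{\left(166 \right)}} = \frac{1}{-1621321500 + \left(-11 + 166^{2} + 154 \cdot 166\right)} = \frac{1}{-1621321500 + \left(-11 + 27556 + 25564\right)} = \frac{1}{-1621321500 + 53109} = \frac{1}{-1621268391} = - \frac{1}{1621268391}$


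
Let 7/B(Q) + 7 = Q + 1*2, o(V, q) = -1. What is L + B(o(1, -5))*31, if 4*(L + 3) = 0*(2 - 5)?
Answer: -235/6 ≈ -39.167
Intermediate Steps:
B(Q) = 7/(-5 + Q) (B(Q) = 7/(-7 + (Q + 1*2)) = 7/(-7 + (Q + 2)) = 7/(-7 + (2 + Q)) = 7/(-5 + Q))
L = -3 (L = -3 + (0*(2 - 5))/4 = -3 + (0*(-3))/4 = -3 + (1/4)*0 = -3 + 0 = -3)
L + B(o(1, -5))*31 = -3 + (7/(-5 - 1))*31 = -3 + (7/(-6))*31 = -3 + (7*(-1/6))*31 = -3 - 7/6*31 = -3 - 217/6 = -235/6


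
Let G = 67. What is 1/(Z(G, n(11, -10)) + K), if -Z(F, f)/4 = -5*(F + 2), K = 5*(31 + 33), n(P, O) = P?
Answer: 1/1700 ≈ 0.00058824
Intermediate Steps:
K = 320 (K = 5*64 = 320)
Z(F, f) = 40 + 20*F (Z(F, f) = -(-20)*(F + 2) = -(-20)*(2 + F) = -4*(-10 - 5*F) = 40 + 20*F)
1/(Z(G, n(11, -10)) + K) = 1/((40 + 20*67) + 320) = 1/((40 + 1340) + 320) = 1/(1380 + 320) = 1/1700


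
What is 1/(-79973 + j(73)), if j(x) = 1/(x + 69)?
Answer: -142/11356165 ≈ -1.2504e-5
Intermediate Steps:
j(x) = 1/(69 + x)
1/(-79973 + j(73)) = 1/(-79973 + 1/(69 + 73)) = 1/(-79973 + 1/142) = 1/(-11356165/142) = -142/11356165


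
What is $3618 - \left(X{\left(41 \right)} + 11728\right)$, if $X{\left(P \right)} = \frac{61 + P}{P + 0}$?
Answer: $- \frac{332612}{41} \approx -8112.5$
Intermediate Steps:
$X{\left(P \right)} = \frac{61 + P}{P}$
$3618 - \left(X{\left(41 \right)} + 11728\right) = 3618 - \left(\frac{61 + 41}{41} + 11728\right) = 3618 - \left(\frac{1}{41} \cdot 102 + 11728\right) = 3618 - \left(\frac{102}{41} + 11728\right) = 3618 - \frac{480950}{41} = - \frac{332612}{41}$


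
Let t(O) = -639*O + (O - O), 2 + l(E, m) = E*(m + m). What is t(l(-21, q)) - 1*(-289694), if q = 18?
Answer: 774056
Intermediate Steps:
l(E, m) = -2 + 2*E*m (l(E, m) = -2 + E*(m + m) = -2 + E*(2*m) = -2 + 2*E*m)
t(O) = -639*O (t(O) = -639*O + 0 = -639*O)
t(l(-21, q)) - 1*(-289694) = -639*(-2 + 2*(-21)*18) - 1*(-289694) = -639*(-2 - 756) + 289694 = -639*(-758) + 289694 = 484362 + 289694 = 774056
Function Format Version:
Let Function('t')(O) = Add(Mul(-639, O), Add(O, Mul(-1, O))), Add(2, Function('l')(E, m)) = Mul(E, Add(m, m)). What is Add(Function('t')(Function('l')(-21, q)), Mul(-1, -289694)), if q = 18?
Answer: 774056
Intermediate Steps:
Function('l')(E, m) = Add(-2, Mul(2, E, m)) (Function('l')(E, m) = Add(-2, Mul(E, Add(m, m))) = Add(-2, Mul(E, Mul(2, m))) = Add(-2, Mul(2, E, m)))
Function('t')(O) = Mul(-639, O) (Function('t')(O) = Add(Mul(-639, O), 0) = Mul(-639, O))
Add(Function('t')(Function('l')(-21, q)), Mul(-1, -289694)) = Add(Mul(-639, Add(-2, Mul(2, -21, 18))), Mul(-1, -289694)) = Add(Mul(-639, Add(-2, -756)), 289694) = Add(Mul(-639, -758), 289694) = Add(484362, 289694) = 774056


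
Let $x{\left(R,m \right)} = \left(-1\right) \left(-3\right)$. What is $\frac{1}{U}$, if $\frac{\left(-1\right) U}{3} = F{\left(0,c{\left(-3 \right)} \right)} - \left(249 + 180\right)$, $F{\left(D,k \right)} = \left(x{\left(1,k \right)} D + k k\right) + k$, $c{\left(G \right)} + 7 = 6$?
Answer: $\frac{1}{1287} \approx 0.000777$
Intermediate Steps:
$c{\left(G \right)} = -1$ ($c{\left(G \right)} = -7 + 6 = -1$)
$x{\left(R,m \right)} = 3$
$F{\left(D,k \right)} = k + k^{2} + 3 D$ ($F{\left(D,k \right)} = \left(3 D + k k\right) + k = \left(3 D + k^{2}\right) + k = \left(k^{2} + 3 D\right) + k = k + k^{2} + 3 D$)
$U = 1287$ ($U = - 3 \left(\left(-1 + \left(-1\right)^{2} + 3 \cdot 0\right) - \left(249 + 180\right)\right) = - 3 \left(\left(-1 + 1 + 0\right) - 429\right) = - 3 \left(0 - 429\right) = \left(-3\right) \left(-429\right) = 1287$)
$\frac{1}{U} = \frac{1}{1287}$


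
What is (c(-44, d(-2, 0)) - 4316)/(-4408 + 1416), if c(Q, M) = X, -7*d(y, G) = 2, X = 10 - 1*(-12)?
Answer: 2147/1496 ≈ 1.4352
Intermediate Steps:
X = 22 (X = 10 + 12 = 22)
d(y, G) = -2/7 (d(y, G) = -1/7*2 = -2/7)
c(Q, M) = 22
(c(-44, d(-2, 0)) - 4316)/(-4408 + 1416) = (22 - 4316)/(-4408 + 1416) = -4294/(-2992) = -4294*(-1/2992) = 2147/1496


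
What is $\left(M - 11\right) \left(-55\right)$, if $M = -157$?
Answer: $9240$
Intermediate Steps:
$\left(M - 11\right) \left(-55\right) = \left(-157 - 11\right) \left(-55\right) = \left(-168\right) \left(-55\right) = 9240$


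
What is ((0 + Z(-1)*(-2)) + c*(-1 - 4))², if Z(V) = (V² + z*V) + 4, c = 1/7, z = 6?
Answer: 81/49 ≈ 1.6531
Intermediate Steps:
c = ⅐ ≈ 0.14286
Z(V) = 4 + V² + 6*V (Z(V) = (V² + 6*V) + 4 = 4 + V² + 6*V)
((0 + Z(-1)*(-2)) + c*(-1 - 4))² = ((0 + (4 + (-1)² + 6*(-1))*(-2)) + (-1 - 4)/7)² = ((0 + (4 + 1 - 6)*(-2)) + (⅐)*(-5))² = ((0 - 1*(-2)) - 5/7)² = ((0 + 2) - 5/7)² = (2 - 5/7)² = (9/7)² = 81/49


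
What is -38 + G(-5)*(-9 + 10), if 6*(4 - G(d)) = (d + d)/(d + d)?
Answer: -205/6 ≈ -34.167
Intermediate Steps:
G(d) = 23/6 (G(d) = 4 - (d + d)/(6*(d + d)) = 4 - 2*d/(6*(2*d)) = 4 - 2*d*1/(2*d)/6 = 4 - ⅙*1 = 4 - ⅙ = 23/6)
-38 + G(-5)*(-9 + 10) = -38 + 23*(-9 + 10)/6 = -38 + (23/6)*1 = -38 + 23/6 = -205/6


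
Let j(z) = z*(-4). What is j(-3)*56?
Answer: 672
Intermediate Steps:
j(z) = -4*z
j(-3)*56 = -4*(-3)*56 = 12*56 = 672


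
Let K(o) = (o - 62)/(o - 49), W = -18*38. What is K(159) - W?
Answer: 75337/110 ≈ 684.88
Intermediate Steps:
W = -684
K(o) = (-62 + o)/(-49 + o)
K(159) - W = (-62 + 159)/(-49 + 159) - 1*(-684) = 97/110 + 684 = 75337/110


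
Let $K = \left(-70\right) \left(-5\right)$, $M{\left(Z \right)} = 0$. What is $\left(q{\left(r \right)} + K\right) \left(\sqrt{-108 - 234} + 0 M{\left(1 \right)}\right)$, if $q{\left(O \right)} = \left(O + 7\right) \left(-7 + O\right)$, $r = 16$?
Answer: $1671 i \sqrt{38} \approx 10301.0 i$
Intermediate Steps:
$q{\left(O \right)} = \left(-7 + O\right) \left(7 + O\right)$ ($q{\left(O \right)} = \left(7 + O\right) \left(-7 + O\right) = \left(-7 + O\right) \left(7 + O\right)$)
$K = 350$
$\left(q{\left(r \right)} + K\right) \left(\sqrt{-108 - 234} + 0 M{\left(1 \right)}\right) = \left(\left(-49 + 16^{2}\right) + 350\right) \left(\sqrt{-108 - 234} + 0 \cdot 0\right) = \left(\left(-49 + 256\right) + 350\right) \left(\sqrt{-342} + 0\right) = \left(207 + 350\right) \left(3 i \sqrt{38} + 0\right) = 557 \cdot 3 i \sqrt{38} = 1671 i \sqrt{38}$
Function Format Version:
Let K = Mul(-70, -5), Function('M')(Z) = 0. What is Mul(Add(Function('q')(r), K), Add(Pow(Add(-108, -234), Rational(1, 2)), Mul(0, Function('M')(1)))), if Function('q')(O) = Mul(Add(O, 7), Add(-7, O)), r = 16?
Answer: Mul(1671, I, Pow(38, Rational(1, 2))) ≈ Mul(10301., I)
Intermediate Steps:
Function('q')(O) = Mul(Add(-7, O), Add(7, O)) (Function('q')(O) = Mul(Add(7, O), Add(-7, O)) = Mul(Add(-7, O), Add(7, O)))
K = 350
Mul(Add(Function('q')(r), K), Add(Pow(Add(-108, -234), Rational(1, 2)), Mul(0, Function('M')(1)))) = Mul(Add(Add(-49, Pow(16, 2)), 350), Add(Pow(Add(-108, -234), Rational(1, 2)), Mul(0, 0))) = Mul(Add(Add(-49, 256), 350), Add(Pow(-342, Rational(1, 2)), 0)) = Mul(Add(207, 350), Add(Mul(3, I, Pow(38, Rational(1, 2))), 0)) = Mul(557, Mul(3, I, Pow(38, Rational(1, 2)))) = Mul(1671, I, Pow(38, Rational(1, 2)))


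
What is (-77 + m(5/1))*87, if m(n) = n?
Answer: -6264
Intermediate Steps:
(-77 + m(5/1))*87 = (-77 + 5/1)*87 = (-77 + 5*1)*87 = (-77 + 5)*87 = -72*87 = -6264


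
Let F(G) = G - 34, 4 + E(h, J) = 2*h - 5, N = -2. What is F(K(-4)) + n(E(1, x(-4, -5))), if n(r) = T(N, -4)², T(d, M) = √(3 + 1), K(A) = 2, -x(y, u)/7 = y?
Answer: -28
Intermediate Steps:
x(y, u) = -7*y
T(d, M) = 2 (T(d, M) = √4 = 2)
E(h, J) = -9 + 2*h (E(h, J) = -4 + (2*h - 5) = -4 + (-5 + 2*h) = -9 + 2*h)
n(r) = 4 (n(r) = 2² = 4)
F(G) = -34 + G
F(K(-4)) + n(E(1, x(-4, -5))) = (-34 + 2) + 4 = -32 + 4 = -28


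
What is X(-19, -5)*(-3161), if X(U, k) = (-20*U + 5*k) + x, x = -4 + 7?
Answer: -1131638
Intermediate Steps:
x = 3
X(U, k) = 3 - 20*U + 5*k (X(U, k) = (-20*U + 5*k) + 3 = 3 - 20*U + 5*k)
X(-19, -5)*(-3161) = (3 - 20*(-19) + 5*(-5))*(-3161) = (3 + 380 - 25)*(-3161) = 358*(-3161) = -1131638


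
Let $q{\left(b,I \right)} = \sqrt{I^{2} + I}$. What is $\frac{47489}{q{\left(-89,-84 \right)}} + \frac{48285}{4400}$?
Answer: $\frac{9657}{880} + \frac{47489 \sqrt{1743}}{3486} \approx 579.71$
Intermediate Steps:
$q{\left(b,I \right)} = \sqrt{I + I^{2}}$
$\frac{47489}{q{\left(-89,-84 \right)}} + \frac{48285}{4400} = \frac{47489}{\sqrt{- 84 \left(1 - 84\right)}} + \frac{48285}{4400} = \frac{47489}{\sqrt{\left(-84\right) \left(-83\right)}} + 48285 \cdot \frac{1}{4400} = \frac{47489}{\sqrt{6972}} + \frac{9657}{880} = \frac{47489}{2 \sqrt{1743}} + \frac{9657}{880} = 47489 \frac{\sqrt{1743}}{3486} + \frac{9657}{880} = \frac{47489 \sqrt{1743}}{3486} + \frac{9657}{880} = \frac{9657}{880} + \frac{47489 \sqrt{1743}}{3486}$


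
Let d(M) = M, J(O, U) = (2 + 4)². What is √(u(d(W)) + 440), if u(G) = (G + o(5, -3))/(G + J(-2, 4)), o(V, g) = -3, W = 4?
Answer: √176010/20 ≈ 20.977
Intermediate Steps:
J(O, U) = 36 (J(O, U) = 6² = 36)
u(G) = (-3 + G)/(36 + G) (u(G) = (G - 3)/(G + 36) = (-3 + G)/(36 + G))
√(u(d(W)) + 440) = √((-3 + 4)/(36 + 4) + 440) = √(1/40 + 440) = √(17601/40) = √176010/20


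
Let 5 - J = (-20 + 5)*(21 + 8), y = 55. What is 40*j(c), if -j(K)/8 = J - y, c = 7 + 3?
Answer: -123200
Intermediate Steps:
J = 440 (J = 5 - (-20 + 5)*(21 + 8) = 5 - (-15)*29 = 5 - 1*(-435) = 5 + 435 = 440)
c = 10
j(K) = -3080 (j(K) = -8*(440 - 1*55) = -8*(440 - 55) = -8*385 = -3080)
40*j(c) = 40*(-3080) = -123200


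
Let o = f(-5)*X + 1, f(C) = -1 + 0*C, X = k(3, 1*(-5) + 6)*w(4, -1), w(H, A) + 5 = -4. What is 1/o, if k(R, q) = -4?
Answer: -1/35 ≈ -0.028571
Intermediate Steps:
w(H, A) = -9 (w(H, A) = -5 - 4 = -9)
X = 36 (X = -4*(-9) = 36)
f(C) = -1 (f(C) = -1 + 0 = -1)
o = -35 (o = -1*36 + 1 = -36 + 1 = -35)
1/o = 1/(-35) = -1/35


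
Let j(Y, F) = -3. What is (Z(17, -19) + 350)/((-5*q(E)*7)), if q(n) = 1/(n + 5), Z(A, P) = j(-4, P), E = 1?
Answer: -2082/35 ≈ -59.486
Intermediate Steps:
Z(A, P) = -3
q(n) = 1/(5 + n)
(Z(17, -19) + 350)/((-5*q(E)*7)) = (-3 + 350)/((-5/(5 + 1)*7)) = 347/((-5/6*7)) = 347/((-5*⅙*7)) = 347/((-⅚*7)) = 347/(-35/6) = 347*(-6/35) = -2082/35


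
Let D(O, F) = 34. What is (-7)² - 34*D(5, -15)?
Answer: -1107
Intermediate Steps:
(-7)² - 34*D(5, -15) = (-7)² - 34*34 = 49 - 1156 = -1107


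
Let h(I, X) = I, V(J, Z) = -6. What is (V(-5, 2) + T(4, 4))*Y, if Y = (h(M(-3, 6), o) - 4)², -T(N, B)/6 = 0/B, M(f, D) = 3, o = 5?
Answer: -6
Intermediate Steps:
T(N, B) = 0 (T(N, B) = -0/B = -6*0 = 0)
Y = 1 (Y = (3 - 4)² = (-1)² = 1)
(V(-5, 2) + T(4, 4))*Y = (-6 + 0)*1 = -6*1 = -6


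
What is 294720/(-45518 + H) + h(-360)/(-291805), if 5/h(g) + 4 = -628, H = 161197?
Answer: 10870497393119/4266721819208 ≈ 2.5477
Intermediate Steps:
h(g) = -5/632 (h(g) = 5/(-4 - 628) = 5/(-632) = 5*(-1/632) = -5/632)
294720/(-45518 + H) + h(-360)/(-291805) = 294720/(-45518 + 161197) - 5/632/(-291805) = 294720/115679 - 5/632*(-1/291805) = 294720*(1/115679) + 1/36884152 = 294720/115679 + 1/36884152 = 10870497393119/4266721819208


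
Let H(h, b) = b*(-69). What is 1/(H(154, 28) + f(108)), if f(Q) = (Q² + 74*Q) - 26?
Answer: 1/17698 ≈ 5.6504e-5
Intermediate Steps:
f(Q) = -26 + Q² + 74*Q
H(h, b) = -69*b
1/(H(154, 28) + f(108)) = 1/(-69*28 + (-26 + 108² + 74*108)) = 1/(-1932 + (-26 + 11664 + 7992)) = 1/(-1932 + 19630) = 1/17698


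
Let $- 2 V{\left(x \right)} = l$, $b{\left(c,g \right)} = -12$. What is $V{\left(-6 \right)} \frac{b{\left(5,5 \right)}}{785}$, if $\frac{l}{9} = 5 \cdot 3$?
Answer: $\frac{162}{157} \approx 1.0318$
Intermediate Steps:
$l = 135$ ($l = 9 \cdot 5 \cdot 3 = 9 \cdot 15 = 135$)
$V{\left(x \right)} = - \frac{135}{2}$ ($V{\left(x \right)} = \left(- \frac{1}{2}\right) 135 = - \frac{135}{2}$)
$V{\left(-6 \right)} \frac{b{\left(5,5 \right)}}{785} = - \frac{135 \left(- \frac{12}{785}\right)}{2} = - \frac{135 \left(\left(-12\right) \frac{1}{785}\right)}{2} = \left(- \frac{135}{2}\right) \left(- \frac{12}{785}\right) = \frac{162}{157}$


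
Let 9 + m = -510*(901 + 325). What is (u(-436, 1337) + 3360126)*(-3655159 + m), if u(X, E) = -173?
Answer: -14382036899884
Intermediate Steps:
m = -625269 (m = -9 - 510*(901 + 325) = -9 - 510*1226 = -9 - 625260 = -625269)
(u(-436, 1337) + 3360126)*(-3655159 + m) = (-173 + 3360126)*(-3655159 - 625269) = 3359953*(-4280428) = -14382036899884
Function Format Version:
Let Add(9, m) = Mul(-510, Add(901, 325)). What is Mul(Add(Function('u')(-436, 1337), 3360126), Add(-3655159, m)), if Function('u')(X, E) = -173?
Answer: -14382036899884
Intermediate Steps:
m = -625269 (m = Add(-9, Mul(-510, Add(901, 325))) = Add(-9, Mul(-510, 1226)) = Add(-9, -625260) = -625269)
Mul(Add(Function('u')(-436, 1337), 3360126), Add(-3655159, m)) = Mul(Add(-173, 3360126), Add(-3655159, -625269)) = Mul(3359953, -4280428) = -14382036899884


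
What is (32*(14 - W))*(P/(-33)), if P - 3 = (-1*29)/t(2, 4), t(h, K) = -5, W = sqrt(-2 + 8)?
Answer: -1792/15 + 128*sqrt(6)/15 ≈ -98.564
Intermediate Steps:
W = sqrt(6) ≈ 2.4495
P = 44/5 (P = 3 - 1*29/(-5) = 3 - 29*(-1/5) = 3 + 29/5 = 44/5 ≈ 8.8000)
(32*(14 - W))*(P/(-33)) = (32*(14 - sqrt(6)))*((44/5)/(-33)) = (448 - 32*sqrt(6))*((44/5)*(-1/33)) = (448 - 32*sqrt(6))*(-4/15) = -1792/15 + 128*sqrt(6)/15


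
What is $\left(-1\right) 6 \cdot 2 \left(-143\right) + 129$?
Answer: $1845$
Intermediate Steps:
$\left(-1\right) 6 \cdot 2 \left(-143\right) + 129 = \left(-6\right) 2 \left(-143\right) + 129 = \left(-12\right) \left(-143\right) + 129 = 1716 + 129 = 1845$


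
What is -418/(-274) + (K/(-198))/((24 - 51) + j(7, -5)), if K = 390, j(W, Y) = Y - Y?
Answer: 195124/122067 ≈ 1.5985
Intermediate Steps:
j(W, Y) = 0
-418/(-274) + (K/(-198))/((24 - 51) + j(7, -5)) = -418/(-274) + (390/(-198))/((24 - 51) + 0) = -418*(-1/274) + (390*(-1/198))/(-27 + 0) = 209/137 - 65/33/(-27) = 209/137 - 65/33*(-1/27) = 209/137 + 65/891 = 195124/122067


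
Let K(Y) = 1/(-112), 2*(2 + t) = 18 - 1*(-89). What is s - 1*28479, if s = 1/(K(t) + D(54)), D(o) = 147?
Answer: -468849665/16463 ≈ -28479.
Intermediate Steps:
t = 103/2 (t = -2 + (18 - 1*(-89))/2 = -2 + (18 + 89)/2 = -2 + (½)*107 = -2 + 107/2 = 103/2 ≈ 51.500)
K(Y) = -1/112
s = 112/16463 (s = 1/(-1/112 + 147) = 1/(16463/112) = 112/16463 ≈ 0.0068031)
s - 1*28479 = 112/16463 - 1*28479 = 112/16463 - 28479 = -468849665/16463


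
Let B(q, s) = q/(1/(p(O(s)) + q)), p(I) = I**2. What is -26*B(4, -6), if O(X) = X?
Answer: -4160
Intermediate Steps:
B(q, s) = q*(q + s**2) (B(q, s) = q/(1/(s**2 + q)) = q/(1/(q + s**2)) = q*(q + s**2))
-26*B(4, -6) = -104*(4 + (-6)**2) = -104*(4 + 36) = -104*40 = -26*160 = -4160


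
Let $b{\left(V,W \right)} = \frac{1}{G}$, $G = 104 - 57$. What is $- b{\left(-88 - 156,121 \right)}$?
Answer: $- \frac{1}{47} \approx -0.021277$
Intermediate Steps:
$G = 47$
$b{\left(V,W \right)} = \frac{1}{47}$
$- b{\left(-88 - 156,121 \right)} = \left(-1\right) \frac{1}{47} = - \frac{1}{47}$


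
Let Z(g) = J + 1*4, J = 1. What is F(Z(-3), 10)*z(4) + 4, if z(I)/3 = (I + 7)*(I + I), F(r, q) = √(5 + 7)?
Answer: 4 + 528*√3 ≈ 918.52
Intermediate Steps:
Z(g) = 5 (Z(g) = 1 + 1*4 = 1 + 4 = 5)
F(r, q) = 2*√3 (F(r, q) = √12 = 2*√3)
z(I) = 6*I*(7 + I) (z(I) = 3*((I + 7)*(I + I)) = 3*((7 + I)*(2*I)) = 3*(2*I*(7 + I)) = 6*I*(7 + I))
F(Z(-3), 10)*z(4) + 4 = (2*√3)*(6*4*(7 + 4)) + 4 = (2*√3)*(6*4*11) + 4 = (2*√3)*264 + 4 = 528*√3 + 4 = 4 + 528*√3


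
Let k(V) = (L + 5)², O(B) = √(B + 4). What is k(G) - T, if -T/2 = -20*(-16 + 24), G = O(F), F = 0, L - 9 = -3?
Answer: -199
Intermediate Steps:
L = 6 (L = 9 - 3 = 6)
O(B) = √(4 + B)
G = 2 (G = √(4 + 0) = √4 = 2)
k(V) = 121 (k(V) = (6 + 5)² = 11² = 121)
T = 320 (T = -(-40)*(-16 + 24) = -(-40)*8 = -2*(-160) = 320)
k(G) - T = 121 - 1*320 = 121 - 320 = -199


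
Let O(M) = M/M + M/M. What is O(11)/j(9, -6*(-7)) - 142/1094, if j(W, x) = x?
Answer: -944/11487 ≈ -0.082180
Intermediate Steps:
O(M) = 2 (O(M) = 1 + 1 = 2)
O(11)/j(9, -6*(-7)) - 142/1094 = 2/((-6*(-7))) - 142/1094 = 2/42 - 142*1/1094 = 2*(1/42) - 71/547 = 1/21 - 71/547 = -944/11487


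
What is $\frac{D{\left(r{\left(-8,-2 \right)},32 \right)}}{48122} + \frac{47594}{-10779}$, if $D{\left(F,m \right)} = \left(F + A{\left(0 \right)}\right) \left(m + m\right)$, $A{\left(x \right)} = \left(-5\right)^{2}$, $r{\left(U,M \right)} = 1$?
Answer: $- \frac{1136191106}{259353519} \approx -4.3809$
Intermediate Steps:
$A{\left(x \right)} = 25$
$D{\left(F,m \right)} = 2 m \left(25 + F\right)$ ($D{\left(F,m \right)} = \left(F + 25\right) \left(m + m\right) = \left(25 + F\right) 2 m = 2 m \left(25 + F\right)$)
$\frac{D{\left(r{\left(-8,-2 \right)},32 \right)}}{48122} + \frac{47594}{-10779} = \frac{2 \cdot 32 \left(25 + 1\right)}{48122} + \frac{47594}{-10779} = 2 \cdot 32 \cdot 26 \cdot \frac{1}{48122} + 47594 \left(- \frac{1}{10779}\right) = 1664 \cdot \frac{1}{48122} - \frac{47594}{10779} = \frac{832}{24061} - \frac{47594}{10779} = - \frac{1136191106}{259353519}$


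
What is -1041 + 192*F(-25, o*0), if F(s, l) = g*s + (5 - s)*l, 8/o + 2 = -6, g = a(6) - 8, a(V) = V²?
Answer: -135441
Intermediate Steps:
g = 28 (g = 6² - 8 = 36 - 8 = 28)
o = -1 (o = 8/(-2 - 6) = 8/(-8) = 8*(-⅛) = -1)
F(s, l) = 28*s + l*(5 - s) (F(s, l) = 28*s + (5 - s)*l = 28*s + l*(5 - s))
-1041 + 192*F(-25, o*0) = -1041 + 192*(5*(-1*0) + 28*(-25) - 1*(-1*0)*(-25)) = -1041 + 192*(5*0 - 700 - 1*0*(-25)) = -1041 + 192*(0 - 700 + 0) = -1041 + 192*(-700) = -1041 - 134400 = -135441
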